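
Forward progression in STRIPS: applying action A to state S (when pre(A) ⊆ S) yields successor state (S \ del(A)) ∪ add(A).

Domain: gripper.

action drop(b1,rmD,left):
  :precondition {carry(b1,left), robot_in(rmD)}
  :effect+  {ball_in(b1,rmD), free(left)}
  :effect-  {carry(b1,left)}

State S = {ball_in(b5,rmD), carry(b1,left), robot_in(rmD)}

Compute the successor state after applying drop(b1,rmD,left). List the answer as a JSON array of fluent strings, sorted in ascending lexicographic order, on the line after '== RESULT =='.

Progress:
  pre ⊆ S: {carry(b1,left), robot_in(rmD)} ⊆ S  — applicable
  S \ del = {ball_in(b5,rmD), robot_in(rmD)}
  ∪ add   = {ball_in(b1,rmD), ball_in(b5,rmD), free(left), robot_in(rmD)}

== RESULT ==
["ball_in(b1,rmD)", "ball_in(b5,rmD)", "free(left)", "robot_in(rmD)"]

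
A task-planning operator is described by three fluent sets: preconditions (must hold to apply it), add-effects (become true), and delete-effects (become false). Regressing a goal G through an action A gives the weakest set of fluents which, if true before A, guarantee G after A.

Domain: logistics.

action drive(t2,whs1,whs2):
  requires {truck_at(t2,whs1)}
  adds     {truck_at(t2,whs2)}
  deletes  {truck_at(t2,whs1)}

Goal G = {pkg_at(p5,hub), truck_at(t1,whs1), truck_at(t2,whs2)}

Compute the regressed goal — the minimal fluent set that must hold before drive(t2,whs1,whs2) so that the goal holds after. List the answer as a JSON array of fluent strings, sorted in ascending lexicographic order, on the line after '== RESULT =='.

Compute (G \ add) ∪ pre:
  G ∩ del = {}  (empty — regression defined)
  G \ add = {pkg_at(p5,hub), truck_at(t1,whs1), truck_at(t2,whs2)} \ {truck_at(t2,whs2)} = {pkg_at(p5,hub), truck_at(t1,whs1)}
  ∪ pre   = {pkg_at(p5,hub), truck_at(t1,whs1)} ∪ {truck_at(t2,whs1)}
          = {pkg_at(p5,hub), truck_at(t1,whs1), truck_at(t2,whs1)}

== RESULT ==
["pkg_at(p5,hub)", "truck_at(t1,whs1)", "truck_at(t2,whs1)"]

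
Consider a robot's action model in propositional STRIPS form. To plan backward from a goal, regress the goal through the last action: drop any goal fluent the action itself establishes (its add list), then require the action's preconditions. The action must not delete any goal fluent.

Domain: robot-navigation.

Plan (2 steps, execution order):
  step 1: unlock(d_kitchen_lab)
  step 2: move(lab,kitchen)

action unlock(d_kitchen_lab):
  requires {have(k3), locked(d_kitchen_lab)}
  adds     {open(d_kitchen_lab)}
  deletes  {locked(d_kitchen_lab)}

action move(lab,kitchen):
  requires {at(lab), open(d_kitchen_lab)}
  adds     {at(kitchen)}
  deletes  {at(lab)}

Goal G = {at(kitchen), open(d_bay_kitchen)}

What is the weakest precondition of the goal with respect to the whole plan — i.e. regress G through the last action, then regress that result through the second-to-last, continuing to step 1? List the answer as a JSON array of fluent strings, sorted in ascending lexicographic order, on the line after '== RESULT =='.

Regress step by step:
  through step 2 (move(lab,kitchen)): drop {at(kitchen)}, keep {open(d_bay_kitchen)}, require {at(lab), open(d_kitchen_lab)}
    → {at(lab), open(d_bay_kitchen), open(d_kitchen_lab)}
  through step 1 (unlock(d_kitchen_lab)): drop {open(d_kitchen_lab)}, keep {at(lab), open(d_bay_kitchen)}, require {have(k3), locked(d_kitchen_lab)}
    → {at(lab), have(k3), locked(d_kitchen_lab), open(d_bay_kitchen)}

== RESULT ==
["at(lab)", "have(k3)", "locked(d_kitchen_lab)", "open(d_bay_kitchen)"]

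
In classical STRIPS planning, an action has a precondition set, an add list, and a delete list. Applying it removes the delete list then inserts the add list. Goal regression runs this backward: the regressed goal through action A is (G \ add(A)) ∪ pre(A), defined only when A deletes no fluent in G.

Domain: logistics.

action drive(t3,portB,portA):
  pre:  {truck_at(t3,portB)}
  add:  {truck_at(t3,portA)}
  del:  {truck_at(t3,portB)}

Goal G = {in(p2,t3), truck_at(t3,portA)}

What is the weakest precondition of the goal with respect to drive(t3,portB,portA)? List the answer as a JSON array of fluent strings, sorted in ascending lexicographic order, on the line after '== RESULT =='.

Compute (G \ add) ∪ pre:
  G ∩ del = {}  (empty — regression defined)
  G \ add = {in(p2,t3), truck_at(t3,portA)} \ {truck_at(t3,portA)} = {in(p2,t3)}
  ∪ pre   = {in(p2,t3)} ∪ {truck_at(t3,portB)}
          = {in(p2,t3), truck_at(t3,portB)}

== RESULT ==
["in(p2,t3)", "truck_at(t3,portB)"]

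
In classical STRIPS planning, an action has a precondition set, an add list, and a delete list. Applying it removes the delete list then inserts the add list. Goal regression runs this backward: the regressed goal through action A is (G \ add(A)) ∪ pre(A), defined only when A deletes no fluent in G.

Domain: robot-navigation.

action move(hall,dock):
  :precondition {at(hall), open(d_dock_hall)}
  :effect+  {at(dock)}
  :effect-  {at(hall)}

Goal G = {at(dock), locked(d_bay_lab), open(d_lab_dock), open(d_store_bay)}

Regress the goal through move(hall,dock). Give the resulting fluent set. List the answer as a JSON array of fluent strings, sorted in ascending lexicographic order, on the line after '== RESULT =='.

Compute (G \ add) ∪ pre:
  G ∩ del = {}  (empty — regression defined)
  G \ add = {at(dock), locked(d_bay_lab), open(d_lab_dock), open(d_store_bay)} \ {at(dock)} = {locked(d_bay_lab), open(d_lab_dock), open(d_store_bay)}
  ∪ pre   = {locked(d_bay_lab), open(d_lab_dock), open(d_store_bay)} ∪ {at(hall), open(d_dock_hall)}
          = {at(hall), locked(d_bay_lab), open(d_dock_hall), open(d_lab_dock), open(d_store_bay)}

== RESULT ==
["at(hall)", "locked(d_bay_lab)", "open(d_dock_hall)", "open(d_lab_dock)", "open(d_store_bay)"]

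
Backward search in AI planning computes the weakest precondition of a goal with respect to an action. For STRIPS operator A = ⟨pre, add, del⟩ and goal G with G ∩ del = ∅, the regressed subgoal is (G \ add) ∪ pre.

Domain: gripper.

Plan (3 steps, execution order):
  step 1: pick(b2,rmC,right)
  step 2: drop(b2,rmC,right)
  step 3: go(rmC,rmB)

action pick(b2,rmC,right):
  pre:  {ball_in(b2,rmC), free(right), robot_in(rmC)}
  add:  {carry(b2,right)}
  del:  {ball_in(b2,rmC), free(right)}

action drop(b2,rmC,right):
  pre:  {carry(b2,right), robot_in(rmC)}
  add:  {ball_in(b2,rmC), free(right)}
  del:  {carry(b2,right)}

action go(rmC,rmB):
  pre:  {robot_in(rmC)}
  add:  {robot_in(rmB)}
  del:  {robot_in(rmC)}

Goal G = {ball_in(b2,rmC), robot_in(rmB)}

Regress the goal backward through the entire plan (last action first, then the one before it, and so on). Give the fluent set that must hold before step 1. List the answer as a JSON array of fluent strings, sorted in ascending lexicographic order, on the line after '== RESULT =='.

Regress step by step:
  through step 3 (go(rmC,rmB)): drop {robot_in(rmB)}, keep {ball_in(b2,rmC)}, require {robot_in(rmC)}
    → {ball_in(b2,rmC), robot_in(rmC)}
  through step 2 (drop(b2,rmC,right)): drop {ball_in(b2,rmC)}, keep {robot_in(rmC)}, require {carry(b2,right), robot_in(rmC)}
    → {carry(b2,right), robot_in(rmC)}
  through step 1 (pick(b2,rmC,right)): drop {carry(b2,right)}, keep {robot_in(rmC)}, require {ball_in(b2,rmC), free(right), robot_in(rmC)}
    → {ball_in(b2,rmC), free(right), robot_in(rmC)}

== RESULT ==
["ball_in(b2,rmC)", "free(right)", "robot_in(rmC)"]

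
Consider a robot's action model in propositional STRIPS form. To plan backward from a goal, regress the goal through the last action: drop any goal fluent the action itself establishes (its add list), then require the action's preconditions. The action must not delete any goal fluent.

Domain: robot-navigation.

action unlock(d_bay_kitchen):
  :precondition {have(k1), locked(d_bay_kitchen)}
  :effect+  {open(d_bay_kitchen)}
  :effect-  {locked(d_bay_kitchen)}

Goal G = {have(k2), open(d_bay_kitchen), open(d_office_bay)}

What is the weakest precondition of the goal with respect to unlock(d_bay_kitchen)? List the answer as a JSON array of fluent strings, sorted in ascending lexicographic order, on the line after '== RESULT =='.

Compute (G \ add) ∪ pre:
  G ∩ del = {}  (empty — regression defined)
  G \ add = {have(k2), open(d_bay_kitchen), open(d_office_bay)} \ {open(d_bay_kitchen)} = {have(k2), open(d_office_bay)}
  ∪ pre   = {have(k2), open(d_office_bay)} ∪ {have(k1), locked(d_bay_kitchen)}
          = {have(k1), have(k2), locked(d_bay_kitchen), open(d_office_bay)}

== RESULT ==
["have(k1)", "have(k2)", "locked(d_bay_kitchen)", "open(d_office_bay)"]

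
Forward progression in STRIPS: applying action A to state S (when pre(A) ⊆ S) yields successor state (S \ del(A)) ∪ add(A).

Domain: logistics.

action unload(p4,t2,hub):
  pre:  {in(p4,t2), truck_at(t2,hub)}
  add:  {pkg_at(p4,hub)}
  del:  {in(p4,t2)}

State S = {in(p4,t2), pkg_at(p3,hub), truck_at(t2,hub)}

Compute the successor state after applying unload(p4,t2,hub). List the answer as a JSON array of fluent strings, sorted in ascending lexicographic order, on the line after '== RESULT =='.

Compute (S \ del) ∪ add:
  pre ⊆ S: {in(p4,t2), truck_at(t2,hub)} ⊆ S  — applicable
  S \ del = {pkg_at(p3,hub), truck_at(t2,hub)}
  ∪ add   = {pkg_at(p3,hub), pkg_at(p4,hub), truck_at(t2,hub)}

== RESULT ==
["pkg_at(p3,hub)", "pkg_at(p4,hub)", "truck_at(t2,hub)"]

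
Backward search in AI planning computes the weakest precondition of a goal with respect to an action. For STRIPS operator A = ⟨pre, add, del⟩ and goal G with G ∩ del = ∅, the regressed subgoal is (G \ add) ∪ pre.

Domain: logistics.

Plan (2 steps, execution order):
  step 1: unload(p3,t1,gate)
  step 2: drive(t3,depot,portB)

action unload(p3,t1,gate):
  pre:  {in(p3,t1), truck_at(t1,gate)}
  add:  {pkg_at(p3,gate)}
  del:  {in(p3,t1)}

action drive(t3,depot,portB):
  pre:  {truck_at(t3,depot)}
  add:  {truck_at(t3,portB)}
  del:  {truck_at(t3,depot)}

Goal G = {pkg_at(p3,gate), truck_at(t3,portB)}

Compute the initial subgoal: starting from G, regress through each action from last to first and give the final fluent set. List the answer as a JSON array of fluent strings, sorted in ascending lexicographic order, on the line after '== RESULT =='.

Work backward from the goal:
  through step 2 (drive(t3,depot,portB)): drop {truck_at(t3,portB)}, keep {pkg_at(p3,gate)}, require {truck_at(t3,depot)}
    → {pkg_at(p3,gate), truck_at(t3,depot)}
  through step 1 (unload(p3,t1,gate)): drop {pkg_at(p3,gate)}, keep {truck_at(t3,depot)}, require {in(p3,t1), truck_at(t1,gate)}
    → {in(p3,t1), truck_at(t1,gate), truck_at(t3,depot)}

== RESULT ==
["in(p3,t1)", "truck_at(t1,gate)", "truck_at(t3,depot)"]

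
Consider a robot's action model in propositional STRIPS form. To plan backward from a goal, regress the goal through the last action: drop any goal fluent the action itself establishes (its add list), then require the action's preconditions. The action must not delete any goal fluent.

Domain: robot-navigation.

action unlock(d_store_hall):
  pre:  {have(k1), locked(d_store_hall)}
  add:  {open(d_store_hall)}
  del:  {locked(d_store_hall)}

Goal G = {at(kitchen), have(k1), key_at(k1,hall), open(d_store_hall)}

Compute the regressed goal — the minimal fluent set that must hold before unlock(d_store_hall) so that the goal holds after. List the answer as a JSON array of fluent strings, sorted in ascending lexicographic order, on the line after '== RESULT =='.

Regress:
  G ∩ del = {}  (empty — regression defined)
  G \ add = {at(kitchen), have(k1), key_at(k1,hall), open(d_store_hall)} \ {open(d_store_hall)} = {at(kitchen), have(k1), key_at(k1,hall)}
  ∪ pre   = {at(kitchen), have(k1), key_at(k1,hall)} ∪ {have(k1), locked(d_store_hall)}
          = {at(kitchen), have(k1), key_at(k1,hall), locked(d_store_hall)}

== RESULT ==
["at(kitchen)", "have(k1)", "key_at(k1,hall)", "locked(d_store_hall)"]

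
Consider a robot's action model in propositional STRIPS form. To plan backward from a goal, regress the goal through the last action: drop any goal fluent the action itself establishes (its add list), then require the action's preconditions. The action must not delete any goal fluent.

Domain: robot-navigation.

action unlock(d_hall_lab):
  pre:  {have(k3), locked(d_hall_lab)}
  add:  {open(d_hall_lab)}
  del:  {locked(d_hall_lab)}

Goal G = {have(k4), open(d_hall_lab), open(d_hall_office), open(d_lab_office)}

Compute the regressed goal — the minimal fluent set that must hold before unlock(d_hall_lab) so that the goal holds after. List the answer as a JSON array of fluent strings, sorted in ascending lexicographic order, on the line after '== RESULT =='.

Regress:
  G ∩ del = {}  (empty — regression defined)
  G \ add = {have(k4), open(d_hall_lab), open(d_hall_office), open(d_lab_office)} \ {open(d_hall_lab)} = {have(k4), open(d_hall_office), open(d_lab_office)}
  ∪ pre   = {have(k4), open(d_hall_office), open(d_lab_office)} ∪ {have(k3), locked(d_hall_lab)}
          = {have(k3), have(k4), locked(d_hall_lab), open(d_hall_office), open(d_lab_office)}

== RESULT ==
["have(k3)", "have(k4)", "locked(d_hall_lab)", "open(d_hall_office)", "open(d_lab_office)"]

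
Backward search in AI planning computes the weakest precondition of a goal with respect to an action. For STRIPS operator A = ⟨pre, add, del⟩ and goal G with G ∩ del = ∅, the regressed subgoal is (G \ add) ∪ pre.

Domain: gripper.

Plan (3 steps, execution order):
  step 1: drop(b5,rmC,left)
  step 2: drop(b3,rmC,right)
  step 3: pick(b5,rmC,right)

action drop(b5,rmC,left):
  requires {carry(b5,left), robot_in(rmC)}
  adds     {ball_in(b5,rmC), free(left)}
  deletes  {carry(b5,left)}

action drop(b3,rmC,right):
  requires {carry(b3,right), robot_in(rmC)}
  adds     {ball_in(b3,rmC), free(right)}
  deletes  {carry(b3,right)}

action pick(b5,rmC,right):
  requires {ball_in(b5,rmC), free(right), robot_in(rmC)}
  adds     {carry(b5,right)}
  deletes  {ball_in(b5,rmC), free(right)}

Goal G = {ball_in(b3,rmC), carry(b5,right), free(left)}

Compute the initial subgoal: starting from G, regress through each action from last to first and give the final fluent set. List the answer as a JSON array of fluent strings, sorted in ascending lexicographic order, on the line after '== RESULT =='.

Work backward from the goal:
  through step 3 (pick(b5,rmC,right)): drop {carry(b5,right)}, keep {ball_in(b3,rmC), free(left)}, require {ball_in(b5,rmC), free(right), robot_in(rmC)}
    → {ball_in(b3,rmC), ball_in(b5,rmC), free(left), free(right), robot_in(rmC)}
  through step 2 (drop(b3,rmC,right)): drop {ball_in(b3,rmC), free(right)}, keep {ball_in(b5,rmC), free(left), robot_in(rmC)}, require {carry(b3,right), robot_in(rmC)}
    → {ball_in(b5,rmC), carry(b3,right), free(left), robot_in(rmC)}
  through step 1 (drop(b5,rmC,left)): drop {ball_in(b5,rmC), free(left)}, keep {carry(b3,right), robot_in(rmC)}, require {carry(b5,left), robot_in(rmC)}
    → {carry(b3,right), carry(b5,left), robot_in(rmC)}

== RESULT ==
["carry(b3,right)", "carry(b5,left)", "robot_in(rmC)"]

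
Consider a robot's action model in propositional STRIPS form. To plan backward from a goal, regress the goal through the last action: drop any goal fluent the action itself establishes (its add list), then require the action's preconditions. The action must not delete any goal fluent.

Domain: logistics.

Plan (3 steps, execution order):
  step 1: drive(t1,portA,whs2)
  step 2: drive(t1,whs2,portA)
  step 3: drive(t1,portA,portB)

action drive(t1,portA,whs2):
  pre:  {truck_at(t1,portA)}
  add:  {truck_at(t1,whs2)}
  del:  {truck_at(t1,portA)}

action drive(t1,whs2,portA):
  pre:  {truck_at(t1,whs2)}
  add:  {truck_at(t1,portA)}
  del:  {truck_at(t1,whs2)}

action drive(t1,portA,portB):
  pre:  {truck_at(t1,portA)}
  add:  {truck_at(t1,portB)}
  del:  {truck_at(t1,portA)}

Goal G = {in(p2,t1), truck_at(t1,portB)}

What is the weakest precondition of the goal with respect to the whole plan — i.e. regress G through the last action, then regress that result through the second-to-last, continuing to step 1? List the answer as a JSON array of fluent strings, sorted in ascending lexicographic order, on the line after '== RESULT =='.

Regress step by step:
  through step 3 (drive(t1,portA,portB)): drop {truck_at(t1,portB)}, keep {in(p2,t1)}, require {truck_at(t1,portA)}
    → {in(p2,t1), truck_at(t1,portA)}
  through step 2 (drive(t1,whs2,portA)): drop {truck_at(t1,portA)}, keep {in(p2,t1)}, require {truck_at(t1,whs2)}
    → {in(p2,t1), truck_at(t1,whs2)}
  through step 1 (drive(t1,portA,whs2)): drop {truck_at(t1,whs2)}, keep {in(p2,t1)}, require {truck_at(t1,portA)}
    → {in(p2,t1), truck_at(t1,portA)}

== RESULT ==
["in(p2,t1)", "truck_at(t1,portA)"]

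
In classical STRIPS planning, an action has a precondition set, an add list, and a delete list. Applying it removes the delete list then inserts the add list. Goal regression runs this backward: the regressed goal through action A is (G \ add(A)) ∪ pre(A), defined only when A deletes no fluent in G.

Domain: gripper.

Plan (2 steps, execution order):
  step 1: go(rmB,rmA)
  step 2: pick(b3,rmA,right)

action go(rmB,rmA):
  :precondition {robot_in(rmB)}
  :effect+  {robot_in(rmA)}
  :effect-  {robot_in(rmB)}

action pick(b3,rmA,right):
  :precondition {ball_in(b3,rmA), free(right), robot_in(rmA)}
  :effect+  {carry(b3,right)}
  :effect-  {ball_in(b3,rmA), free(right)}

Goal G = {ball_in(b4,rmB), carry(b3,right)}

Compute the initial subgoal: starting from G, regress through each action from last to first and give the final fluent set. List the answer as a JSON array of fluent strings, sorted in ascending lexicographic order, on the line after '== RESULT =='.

Work backward from the goal:
  through step 2 (pick(b3,rmA,right)): drop {carry(b3,right)}, keep {ball_in(b4,rmB)}, require {ball_in(b3,rmA), free(right), robot_in(rmA)}
    → {ball_in(b3,rmA), ball_in(b4,rmB), free(right), robot_in(rmA)}
  through step 1 (go(rmB,rmA)): drop {robot_in(rmA)}, keep {ball_in(b3,rmA), ball_in(b4,rmB), free(right)}, require {robot_in(rmB)}
    → {ball_in(b3,rmA), ball_in(b4,rmB), free(right), robot_in(rmB)}

== RESULT ==
["ball_in(b3,rmA)", "ball_in(b4,rmB)", "free(right)", "robot_in(rmB)"]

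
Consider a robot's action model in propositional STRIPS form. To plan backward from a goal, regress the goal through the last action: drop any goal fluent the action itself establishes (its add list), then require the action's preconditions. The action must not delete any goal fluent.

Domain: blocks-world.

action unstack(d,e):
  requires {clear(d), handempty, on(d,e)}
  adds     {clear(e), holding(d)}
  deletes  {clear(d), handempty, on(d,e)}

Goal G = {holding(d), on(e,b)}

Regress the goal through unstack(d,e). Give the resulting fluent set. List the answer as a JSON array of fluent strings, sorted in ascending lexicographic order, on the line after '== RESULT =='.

Regress:
  G ∩ del = {}  (empty — regression defined)
  G \ add = {holding(d), on(e,b)} \ {clear(e), holding(d)} = {on(e,b)}
  ∪ pre   = {on(e,b)} ∪ {clear(d), handempty, on(d,e)}
          = {clear(d), handempty, on(d,e), on(e,b)}

== RESULT ==
["clear(d)", "handempty", "on(d,e)", "on(e,b)"]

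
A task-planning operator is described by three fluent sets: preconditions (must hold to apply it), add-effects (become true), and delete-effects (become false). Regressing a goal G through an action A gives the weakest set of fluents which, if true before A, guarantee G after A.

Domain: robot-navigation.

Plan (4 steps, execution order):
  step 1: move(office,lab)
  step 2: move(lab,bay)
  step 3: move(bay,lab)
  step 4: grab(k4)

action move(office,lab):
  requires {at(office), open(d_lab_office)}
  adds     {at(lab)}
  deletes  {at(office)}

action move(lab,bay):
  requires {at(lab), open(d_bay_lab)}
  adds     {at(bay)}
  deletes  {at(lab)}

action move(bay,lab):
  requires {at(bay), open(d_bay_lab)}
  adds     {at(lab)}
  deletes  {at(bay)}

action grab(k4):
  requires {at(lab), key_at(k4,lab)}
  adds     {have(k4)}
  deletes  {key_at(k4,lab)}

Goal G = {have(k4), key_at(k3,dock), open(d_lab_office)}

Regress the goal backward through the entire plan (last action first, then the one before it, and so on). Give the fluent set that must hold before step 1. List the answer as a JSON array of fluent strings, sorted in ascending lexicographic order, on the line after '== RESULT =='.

Regress step by step:
  through step 4 (grab(k4)): drop {have(k4)}, keep {key_at(k3,dock), open(d_lab_office)}, require {at(lab), key_at(k4,lab)}
    → {at(lab), key_at(k3,dock), key_at(k4,lab), open(d_lab_office)}
  through step 3 (move(bay,lab)): drop {at(lab)}, keep {key_at(k3,dock), key_at(k4,lab), open(d_lab_office)}, require {at(bay), open(d_bay_lab)}
    → {at(bay), key_at(k3,dock), key_at(k4,lab), open(d_bay_lab), open(d_lab_office)}
  through step 2 (move(lab,bay)): drop {at(bay)}, keep {key_at(k3,dock), key_at(k4,lab), open(d_bay_lab), open(d_lab_office)}, require {at(lab), open(d_bay_lab)}
    → {at(lab), key_at(k3,dock), key_at(k4,lab), open(d_bay_lab), open(d_lab_office)}
  through step 1 (move(office,lab)): drop {at(lab)}, keep {key_at(k3,dock), key_at(k4,lab), open(d_bay_lab), open(d_lab_office)}, require {at(office), open(d_lab_office)}
    → {at(office), key_at(k3,dock), key_at(k4,lab), open(d_bay_lab), open(d_lab_office)}

== RESULT ==
["at(office)", "key_at(k3,dock)", "key_at(k4,lab)", "open(d_bay_lab)", "open(d_lab_office)"]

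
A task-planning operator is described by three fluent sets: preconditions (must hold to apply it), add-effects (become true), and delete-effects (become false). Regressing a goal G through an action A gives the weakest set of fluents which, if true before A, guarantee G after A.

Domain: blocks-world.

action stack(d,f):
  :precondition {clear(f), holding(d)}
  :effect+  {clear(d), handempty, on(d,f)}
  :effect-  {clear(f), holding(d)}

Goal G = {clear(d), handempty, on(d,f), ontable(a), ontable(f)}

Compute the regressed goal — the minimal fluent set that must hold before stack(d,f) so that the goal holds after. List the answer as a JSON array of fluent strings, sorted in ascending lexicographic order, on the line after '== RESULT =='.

Regress:
  G ∩ del = {}  (empty — regression defined)
  G \ add = {clear(d), handempty, on(d,f), ontable(a), ontable(f)} \ {clear(d), handempty, on(d,f)} = {ontable(a), ontable(f)}
  ∪ pre   = {ontable(a), ontable(f)} ∪ {clear(f), holding(d)}
          = {clear(f), holding(d), ontable(a), ontable(f)}

== RESULT ==
["clear(f)", "holding(d)", "ontable(a)", "ontable(f)"]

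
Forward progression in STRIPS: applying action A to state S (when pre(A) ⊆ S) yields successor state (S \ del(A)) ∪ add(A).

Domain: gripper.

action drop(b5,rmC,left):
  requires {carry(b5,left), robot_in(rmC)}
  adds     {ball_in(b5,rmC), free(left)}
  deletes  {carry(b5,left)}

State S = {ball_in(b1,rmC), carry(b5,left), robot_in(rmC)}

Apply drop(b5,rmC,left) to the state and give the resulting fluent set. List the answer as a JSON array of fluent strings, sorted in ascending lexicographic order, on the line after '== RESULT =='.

Progress:
  pre ⊆ S: {carry(b5,left), robot_in(rmC)} ⊆ S  — applicable
  S \ del = {ball_in(b1,rmC), robot_in(rmC)}
  ∪ add   = {ball_in(b1,rmC), ball_in(b5,rmC), free(left), robot_in(rmC)}

== RESULT ==
["ball_in(b1,rmC)", "ball_in(b5,rmC)", "free(left)", "robot_in(rmC)"]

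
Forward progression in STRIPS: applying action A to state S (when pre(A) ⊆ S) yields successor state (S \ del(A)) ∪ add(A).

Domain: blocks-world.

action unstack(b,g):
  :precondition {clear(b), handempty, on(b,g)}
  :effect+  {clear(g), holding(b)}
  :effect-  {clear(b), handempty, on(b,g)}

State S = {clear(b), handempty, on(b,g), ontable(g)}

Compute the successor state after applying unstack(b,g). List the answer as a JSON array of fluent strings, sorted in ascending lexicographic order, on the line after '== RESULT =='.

Progress:
  pre ⊆ S: {clear(b), handempty, on(b,g)} ⊆ S  — applicable
  S \ del = {ontable(g)}
  ∪ add   = {clear(g), holding(b), ontable(g)}

== RESULT ==
["clear(g)", "holding(b)", "ontable(g)"]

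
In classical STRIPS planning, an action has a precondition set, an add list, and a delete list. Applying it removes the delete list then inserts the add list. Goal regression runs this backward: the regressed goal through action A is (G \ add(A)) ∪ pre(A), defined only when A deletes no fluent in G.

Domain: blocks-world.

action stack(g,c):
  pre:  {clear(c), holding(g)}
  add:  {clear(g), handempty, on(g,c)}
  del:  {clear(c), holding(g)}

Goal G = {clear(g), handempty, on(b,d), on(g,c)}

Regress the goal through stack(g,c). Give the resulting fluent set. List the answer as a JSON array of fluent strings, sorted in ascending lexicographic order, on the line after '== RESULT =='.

Regress:
  G ∩ del = {}  (empty — regression defined)
  G \ add = {clear(g), handempty, on(b,d), on(g,c)} \ {clear(g), handempty, on(g,c)} = {on(b,d)}
  ∪ pre   = {on(b,d)} ∪ {clear(c), holding(g)}
          = {clear(c), holding(g), on(b,d)}

== RESULT ==
["clear(c)", "holding(g)", "on(b,d)"]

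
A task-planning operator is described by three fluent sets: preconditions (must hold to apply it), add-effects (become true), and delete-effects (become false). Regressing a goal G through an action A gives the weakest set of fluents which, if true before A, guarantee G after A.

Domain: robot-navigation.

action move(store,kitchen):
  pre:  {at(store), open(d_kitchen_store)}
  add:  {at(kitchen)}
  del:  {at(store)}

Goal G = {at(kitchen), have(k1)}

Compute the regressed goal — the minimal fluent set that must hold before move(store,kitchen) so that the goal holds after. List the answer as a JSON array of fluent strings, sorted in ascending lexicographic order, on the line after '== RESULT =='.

Compute (G \ add) ∪ pre:
  G ∩ del = {}  (empty — regression defined)
  G \ add = {at(kitchen), have(k1)} \ {at(kitchen)} = {have(k1)}
  ∪ pre   = {have(k1)} ∪ {at(store), open(d_kitchen_store)}
          = {at(store), have(k1), open(d_kitchen_store)}

== RESULT ==
["at(store)", "have(k1)", "open(d_kitchen_store)"]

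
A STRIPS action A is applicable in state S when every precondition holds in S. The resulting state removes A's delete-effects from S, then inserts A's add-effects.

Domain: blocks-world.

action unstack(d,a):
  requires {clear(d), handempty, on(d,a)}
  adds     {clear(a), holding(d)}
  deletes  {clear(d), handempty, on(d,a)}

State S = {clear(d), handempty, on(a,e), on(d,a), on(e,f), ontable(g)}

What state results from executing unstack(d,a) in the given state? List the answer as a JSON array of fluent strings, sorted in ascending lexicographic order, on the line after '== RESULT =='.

Compute (S \ del) ∪ add:
  pre ⊆ S: {clear(d), handempty, on(d,a)} ⊆ S  — applicable
  S \ del = {on(a,e), on(e,f), ontable(g)}
  ∪ add   = {clear(a), holding(d), on(a,e), on(e,f), ontable(g)}

== RESULT ==
["clear(a)", "holding(d)", "on(a,e)", "on(e,f)", "ontable(g)"]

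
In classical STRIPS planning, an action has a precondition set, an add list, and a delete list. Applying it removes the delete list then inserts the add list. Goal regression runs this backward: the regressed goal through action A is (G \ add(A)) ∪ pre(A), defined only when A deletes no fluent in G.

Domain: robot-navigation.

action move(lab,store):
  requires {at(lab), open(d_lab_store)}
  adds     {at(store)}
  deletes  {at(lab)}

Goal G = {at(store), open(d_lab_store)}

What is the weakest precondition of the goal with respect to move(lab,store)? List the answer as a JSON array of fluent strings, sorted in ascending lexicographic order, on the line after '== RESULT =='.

Regress:
  G ∩ del = {}  (empty — regression defined)
  G \ add = {at(store), open(d_lab_store)} \ {at(store)} = {open(d_lab_store)}
  ∪ pre   = {open(d_lab_store)} ∪ {at(lab), open(d_lab_store)}
          = {at(lab), open(d_lab_store)}

== RESULT ==
["at(lab)", "open(d_lab_store)"]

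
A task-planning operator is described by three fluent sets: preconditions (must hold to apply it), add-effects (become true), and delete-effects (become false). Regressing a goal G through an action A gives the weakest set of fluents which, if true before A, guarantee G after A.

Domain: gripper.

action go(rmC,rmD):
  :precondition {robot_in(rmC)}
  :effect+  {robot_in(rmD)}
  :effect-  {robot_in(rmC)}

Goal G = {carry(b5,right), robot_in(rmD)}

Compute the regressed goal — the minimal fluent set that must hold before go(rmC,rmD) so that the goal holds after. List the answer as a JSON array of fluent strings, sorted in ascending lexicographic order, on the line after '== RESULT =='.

Compute (G \ add) ∪ pre:
  G ∩ del = {}  (empty — regression defined)
  G \ add = {carry(b5,right), robot_in(rmD)} \ {robot_in(rmD)} = {carry(b5,right)}
  ∪ pre   = {carry(b5,right)} ∪ {robot_in(rmC)}
          = {carry(b5,right), robot_in(rmC)}

== RESULT ==
["carry(b5,right)", "robot_in(rmC)"]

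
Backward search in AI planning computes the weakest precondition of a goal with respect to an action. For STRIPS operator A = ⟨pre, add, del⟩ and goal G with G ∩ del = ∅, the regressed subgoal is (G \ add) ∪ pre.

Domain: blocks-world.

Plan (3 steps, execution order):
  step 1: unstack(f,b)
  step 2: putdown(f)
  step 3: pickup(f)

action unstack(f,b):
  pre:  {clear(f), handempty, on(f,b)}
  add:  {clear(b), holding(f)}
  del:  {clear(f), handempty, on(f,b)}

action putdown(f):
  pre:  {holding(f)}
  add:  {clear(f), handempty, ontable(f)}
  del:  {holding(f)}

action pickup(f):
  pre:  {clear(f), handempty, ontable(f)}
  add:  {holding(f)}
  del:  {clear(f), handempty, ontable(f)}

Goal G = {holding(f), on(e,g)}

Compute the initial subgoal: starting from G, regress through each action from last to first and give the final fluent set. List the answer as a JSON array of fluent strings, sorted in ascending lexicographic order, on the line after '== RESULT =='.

Work backward from the goal:
  through step 3 (pickup(f)): drop {holding(f)}, keep {on(e,g)}, require {clear(f), handempty, ontable(f)}
    → {clear(f), handempty, on(e,g), ontable(f)}
  through step 2 (putdown(f)): drop {clear(f), handempty, ontable(f)}, keep {on(e,g)}, require {holding(f)}
    → {holding(f), on(e,g)}
  through step 1 (unstack(f,b)): drop {holding(f)}, keep {on(e,g)}, require {clear(f), handempty, on(f,b)}
    → {clear(f), handempty, on(e,g), on(f,b)}

== RESULT ==
["clear(f)", "handempty", "on(e,g)", "on(f,b)"]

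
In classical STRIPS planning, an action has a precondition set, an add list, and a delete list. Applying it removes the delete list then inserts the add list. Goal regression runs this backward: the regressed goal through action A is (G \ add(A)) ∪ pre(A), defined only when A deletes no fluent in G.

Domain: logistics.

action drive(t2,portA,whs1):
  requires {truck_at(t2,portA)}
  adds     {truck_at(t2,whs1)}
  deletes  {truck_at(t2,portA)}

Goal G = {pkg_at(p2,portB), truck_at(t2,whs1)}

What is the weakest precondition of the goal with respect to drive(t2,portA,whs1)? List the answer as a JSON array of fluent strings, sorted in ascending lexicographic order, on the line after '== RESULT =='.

Compute (G \ add) ∪ pre:
  G ∩ del = {}  (empty — regression defined)
  G \ add = {pkg_at(p2,portB), truck_at(t2,whs1)} \ {truck_at(t2,whs1)} = {pkg_at(p2,portB)}
  ∪ pre   = {pkg_at(p2,portB)} ∪ {truck_at(t2,portA)}
          = {pkg_at(p2,portB), truck_at(t2,portA)}

== RESULT ==
["pkg_at(p2,portB)", "truck_at(t2,portA)"]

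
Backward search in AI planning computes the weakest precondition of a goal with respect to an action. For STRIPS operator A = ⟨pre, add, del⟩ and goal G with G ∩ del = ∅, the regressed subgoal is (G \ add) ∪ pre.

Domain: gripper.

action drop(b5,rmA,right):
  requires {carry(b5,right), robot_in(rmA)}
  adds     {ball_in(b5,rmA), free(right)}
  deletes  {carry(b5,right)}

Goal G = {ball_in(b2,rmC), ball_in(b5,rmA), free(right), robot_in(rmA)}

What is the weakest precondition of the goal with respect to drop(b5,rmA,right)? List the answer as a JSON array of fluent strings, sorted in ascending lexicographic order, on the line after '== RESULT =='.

Regress:
  G ∩ del = {}  (empty — regression defined)
  G \ add = {ball_in(b2,rmC), ball_in(b5,rmA), free(right), robot_in(rmA)} \ {ball_in(b5,rmA), free(right)} = {ball_in(b2,rmC), robot_in(rmA)}
  ∪ pre   = {ball_in(b2,rmC), robot_in(rmA)} ∪ {carry(b5,right), robot_in(rmA)}
          = {ball_in(b2,rmC), carry(b5,right), robot_in(rmA)}

== RESULT ==
["ball_in(b2,rmC)", "carry(b5,right)", "robot_in(rmA)"]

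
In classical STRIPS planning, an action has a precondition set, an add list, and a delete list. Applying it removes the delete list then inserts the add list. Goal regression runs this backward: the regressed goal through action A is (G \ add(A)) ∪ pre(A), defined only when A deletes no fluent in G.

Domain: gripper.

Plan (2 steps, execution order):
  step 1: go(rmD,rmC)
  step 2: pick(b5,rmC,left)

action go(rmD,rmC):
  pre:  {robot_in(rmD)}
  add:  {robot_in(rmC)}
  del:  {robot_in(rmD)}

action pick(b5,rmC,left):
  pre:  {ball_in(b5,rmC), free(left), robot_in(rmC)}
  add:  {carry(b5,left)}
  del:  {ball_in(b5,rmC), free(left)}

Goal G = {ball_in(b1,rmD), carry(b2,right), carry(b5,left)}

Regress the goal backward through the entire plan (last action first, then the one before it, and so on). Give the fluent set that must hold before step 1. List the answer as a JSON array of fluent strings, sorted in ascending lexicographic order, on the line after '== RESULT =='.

Regress step by step:
  through step 2 (pick(b5,rmC,left)): drop {carry(b5,left)}, keep {ball_in(b1,rmD), carry(b2,right)}, require {ball_in(b5,rmC), free(left), robot_in(rmC)}
    → {ball_in(b1,rmD), ball_in(b5,rmC), carry(b2,right), free(left), robot_in(rmC)}
  through step 1 (go(rmD,rmC)): drop {robot_in(rmC)}, keep {ball_in(b1,rmD), ball_in(b5,rmC), carry(b2,right), free(left)}, require {robot_in(rmD)}
    → {ball_in(b1,rmD), ball_in(b5,rmC), carry(b2,right), free(left), robot_in(rmD)}

== RESULT ==
["ball_in(b1,rmD)", "ball_in(b5,rmC)", "carry(b2,right)", "free(left)", "robot_in(rmD)"]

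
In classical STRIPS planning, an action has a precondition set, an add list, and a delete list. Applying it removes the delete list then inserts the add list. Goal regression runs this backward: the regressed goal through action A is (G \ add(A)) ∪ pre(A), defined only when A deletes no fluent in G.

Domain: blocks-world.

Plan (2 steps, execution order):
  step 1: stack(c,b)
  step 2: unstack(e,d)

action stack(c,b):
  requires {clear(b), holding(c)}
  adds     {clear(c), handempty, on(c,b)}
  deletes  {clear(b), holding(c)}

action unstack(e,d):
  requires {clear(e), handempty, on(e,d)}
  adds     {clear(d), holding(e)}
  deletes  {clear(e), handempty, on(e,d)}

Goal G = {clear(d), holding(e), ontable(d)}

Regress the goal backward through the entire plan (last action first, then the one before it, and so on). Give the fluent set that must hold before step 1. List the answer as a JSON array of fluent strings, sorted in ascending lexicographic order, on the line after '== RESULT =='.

Regress step by step:
  through step 2 (unstack(e,d)): drop {clear(d), holding(e)}, keep {ontable(d)}, require {clear(e), handempty, on(e,d)}
    → {clear(e), handempty, on(e,d), ontable(d)}
  through step 1 (stack(c,b)): drop {handempty}, keep {clear(e), on(e,d), ontable(d)}, require {clear(b), holding(c)}
    → {clear(b), clear(e), holding(c), on(e,d), ontable(d)}

== RESULT ==
["clear(b)", "clear(e)", "holding(c)", "on(e,d)", "ontable(d)"]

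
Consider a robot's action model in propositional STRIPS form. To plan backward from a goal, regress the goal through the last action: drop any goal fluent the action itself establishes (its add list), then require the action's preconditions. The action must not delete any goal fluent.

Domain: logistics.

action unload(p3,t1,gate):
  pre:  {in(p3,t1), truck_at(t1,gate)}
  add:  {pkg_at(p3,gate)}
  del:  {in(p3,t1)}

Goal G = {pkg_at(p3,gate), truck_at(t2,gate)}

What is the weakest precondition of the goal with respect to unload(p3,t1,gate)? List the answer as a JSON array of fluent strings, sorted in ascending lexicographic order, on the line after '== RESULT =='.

Regress:
  G ∩ del = {}  (empty — regression defined)
  G \ add = {pkg_at(p3,gate), truck_at(t2,gate)} \ {pkg_at(p3,gate)} = {truck_at(t2,gate)}
  ∪ pre   = {truck_at(t2,gate)} ∪ {in(p3,t1), truck_at(t1,gate)}
          = {in(p3,t1), truck_at(t1,gate), truck_at(t2,gate)}

== RESULT ==
["in(p3,t1)", "truck_at(t1,gate)", "truck_at(t2,gate)"]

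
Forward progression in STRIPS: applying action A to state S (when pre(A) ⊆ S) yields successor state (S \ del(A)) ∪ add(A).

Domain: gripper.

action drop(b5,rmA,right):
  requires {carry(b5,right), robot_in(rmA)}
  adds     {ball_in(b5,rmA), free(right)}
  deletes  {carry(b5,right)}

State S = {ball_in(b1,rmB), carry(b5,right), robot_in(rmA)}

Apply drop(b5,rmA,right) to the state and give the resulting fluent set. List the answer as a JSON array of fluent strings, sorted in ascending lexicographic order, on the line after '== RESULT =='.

Compute (S \ del) ∪ add:
  pre ⊆ S: {carry(b5,right), robot_in(rmA)} ⊆ S  — applicable
  S \ del = {ball_in(b1,rmB), robot_in(rmA)}
  ∪ add   = {ball_in(b1,rmB), ball_in(b5,rmA), free(right), robot_in(rmA)}

== RESULT ==
["ball_in(b1,rmB)", "ball_in(b5,rmA)", "free(right)", "robot_in(rmA)"]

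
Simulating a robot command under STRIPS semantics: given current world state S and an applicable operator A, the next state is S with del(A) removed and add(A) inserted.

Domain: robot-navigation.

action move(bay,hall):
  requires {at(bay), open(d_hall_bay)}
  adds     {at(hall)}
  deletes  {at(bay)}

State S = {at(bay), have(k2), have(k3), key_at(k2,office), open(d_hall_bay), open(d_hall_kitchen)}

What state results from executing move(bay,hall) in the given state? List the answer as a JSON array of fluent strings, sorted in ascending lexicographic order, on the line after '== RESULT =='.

Compute (S \ del) ∪ add:
  pre ⊆ S: {at(bay), open(d_hall_bay)} ⊆ S  — applicable
  S \ del = {have(k2), have(k3), key_at(k2,office), open(d_hall_bay), open(d_hall_kitchen)}
  ∪ add   = {at(hall), have(k2), have(k3), key_at(k2,office), open(d_hall_bay), open(d_hall_kitchen)}

== RESULT ==
["at(hall)", "have(k2)", "have(k3)", "key_at(k2,office)", "open(d_hall_bay)", "open(d_hall_kitchen)"]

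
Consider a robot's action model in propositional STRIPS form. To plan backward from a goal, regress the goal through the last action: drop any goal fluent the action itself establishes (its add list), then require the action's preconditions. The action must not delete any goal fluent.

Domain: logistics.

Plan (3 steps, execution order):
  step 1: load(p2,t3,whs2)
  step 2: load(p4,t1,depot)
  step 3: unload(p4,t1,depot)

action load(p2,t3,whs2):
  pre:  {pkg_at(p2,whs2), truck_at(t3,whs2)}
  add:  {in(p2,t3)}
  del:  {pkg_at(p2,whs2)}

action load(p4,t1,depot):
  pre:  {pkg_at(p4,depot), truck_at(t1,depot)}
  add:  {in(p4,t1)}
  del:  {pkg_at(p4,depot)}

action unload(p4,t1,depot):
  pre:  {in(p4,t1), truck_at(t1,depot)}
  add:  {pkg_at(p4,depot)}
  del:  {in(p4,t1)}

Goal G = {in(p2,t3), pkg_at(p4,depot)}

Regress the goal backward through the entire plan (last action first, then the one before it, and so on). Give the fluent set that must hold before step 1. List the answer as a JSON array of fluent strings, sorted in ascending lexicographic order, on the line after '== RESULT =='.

Regress step by step:
  through step 3 (unload(p4,t1,depot)): drop {pkg_at(p4,depot)}, keep {in(p2,t3)}, require {in(p4,t1), truck_at(t1,depot)}
    → {in(p2,t3), in(p4,t1), truck_at(t1,depot)}
  through step 2 (load(p4,t1,depot)): drop {in(p4,t1)}, keep {in(p2,t3), truck_at(t1,depot)}, require {pkg_at(p4,depot), truck_at(t1,depot)}
    → {in(p2,t3), pkg_at(p4,depot), truck_at(t1,depot)}
  through step 1 (load(p2,t3,whs2)): drop {in(p2,t3)}, keep {pkg_at(p4,depot), truck_at(t1,depot)}, require {pkg_at(p2,whs2), truck_at(t3,whs2)}
    → {pkg_at(p2,whs2), pkg_at(p4,depot), truck_at(t1,depot), truck_at(t3,whs2)}

== RESULT ==
["pkg_at(p2,whs2)", "pkg_at(p4,depot)", "truck_at(t1,depot)", "truck_at(t3,whs2)"]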